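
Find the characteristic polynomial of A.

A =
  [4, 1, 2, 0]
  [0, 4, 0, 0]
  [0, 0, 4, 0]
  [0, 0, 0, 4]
x^4 - 16*x^3 + 96*x^2 - 256*x + 256

Expanding det(x·I − A) (e.g. by cofactor expansion or by noting that A is similar to its Jordan form J, which has the same characteristic polynomial as A) gives
  χ_A(x) = x^4 - 16*x^3 + 96*x^2 - 256*x + 256
which factors as (x - 4)^4. The eigenvalues (with algebraic multiplicities) are λ = 4 with multiplicity 4.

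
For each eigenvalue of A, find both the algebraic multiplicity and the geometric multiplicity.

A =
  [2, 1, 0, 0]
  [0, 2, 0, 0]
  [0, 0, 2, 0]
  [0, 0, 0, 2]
λ = 2: alg = 4, geom = 3

Step 1 — factor the characteristic polynomial to read off the algebraic multiplicities:
  χ_A(x) = (x - 2)^4

Step 2 — compute geometric multiplicities via the rank-nullity identity g(λ) = n − rank(A − λI):
  rank(A − (2)·I) = 1, so dim ker(A − (2)·I) = n − 1 = 3

Summary:
  λ = 2: algebraic multiplicity = 4, geometric multiplicity = 3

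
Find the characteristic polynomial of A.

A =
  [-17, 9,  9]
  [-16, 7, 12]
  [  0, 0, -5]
x^3 + 15*x^2 + 75*x + 125

Expanding det(x·I − A) (e.g. by cofactor expansion or by noting that A is similar to its Jordan form J, which has the same characteristic polynomial as A) gives
  χ_A(x) = x^3 + 15*x^2 + 75*x + 125
which factors as (x + 5)^3. The eigenvalues (with algebraic multiplicities) are λ = -5 with multiplicity 3.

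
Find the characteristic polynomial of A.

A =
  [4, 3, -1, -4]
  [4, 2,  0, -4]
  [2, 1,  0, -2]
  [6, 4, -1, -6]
x^4

Expanding det(x·I − A) (e.g. by cofactor expansion or by noting that A is similar to its Jordan form J, which has the same characteristic polynomial as A) gives
  χ_A(x) = x^4
which factors as x^4. The eigenvalues (with algebraic multiplicities) are λ = 0 with multiplicity 4.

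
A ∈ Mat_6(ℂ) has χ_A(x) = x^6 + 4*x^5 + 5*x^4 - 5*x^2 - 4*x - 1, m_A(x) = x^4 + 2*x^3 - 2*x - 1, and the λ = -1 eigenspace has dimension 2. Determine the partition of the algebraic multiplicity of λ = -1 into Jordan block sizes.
Block sizes for λ = -1: [3, 2]

Step 1 — from the characteristic polynomial, algebraic multiplicity of λ = -1 is 5. From dim ker(A − (-1)·I) = 2, there are exactly 2 Jordan blocks for λ = -1.
Step 2 — from the minimal polynomial, the factor (x + 1)^3 tells us the largest block for λ = -1 has size 3.
Step 3 — with total size 5, 2 blocks, and largest block 3, the block sizes (in nonincreasing order) are [3, 2].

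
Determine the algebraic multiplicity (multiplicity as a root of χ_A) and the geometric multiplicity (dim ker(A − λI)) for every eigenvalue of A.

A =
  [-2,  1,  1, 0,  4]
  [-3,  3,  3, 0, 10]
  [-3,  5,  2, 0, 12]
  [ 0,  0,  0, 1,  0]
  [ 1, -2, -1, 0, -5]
λ = -1: alg = 3, geom = 1; λ = 1: alg = 2, geom = 2

Step 1 — factor the characteristic polynomial to read off the algebraic multiplicities:
  χ_A(x) = (x - 1)^2*(x + 1)^3

Step 2 — compute geometric multiplicities via the rank-nullity identity g(λ) = n − rank(A − λI):
  rank(A − (-1)·I) = 4, so dim ker(A − (-1)·I) = n − 4 = 1
  rank(A − (1)·I) = 3, so dim ker(A − (1)·I) = n − 3 = 2

Summary:
  λ = -1: algebraic multiplicity = 3, geometric multiplicity = 1
  λ = 1: algebraic multiplicity = 2, geometric multiplicity = 2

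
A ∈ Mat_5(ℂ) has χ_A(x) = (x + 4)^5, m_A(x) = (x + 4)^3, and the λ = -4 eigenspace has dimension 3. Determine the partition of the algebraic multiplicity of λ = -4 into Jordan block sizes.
Block sizes for λ = -4: [3, 1, 1]

Step 1 — from the characteristic polynomial, algebraic multiplicity of λ = -4 is 5. From dim ker(A − (-4)·I) = 3, there are exactly 3 Jordan blocks for λ = -4.
Step 2 — from the minimal polynomial, the factor (x + 4)^3 tells us the largest block for λ = -4 has size 3.
Step 3 — with total size 5, 3 blocks, and largest block 3, the block sizes (in nonincreasing order) are [3, 1, 1].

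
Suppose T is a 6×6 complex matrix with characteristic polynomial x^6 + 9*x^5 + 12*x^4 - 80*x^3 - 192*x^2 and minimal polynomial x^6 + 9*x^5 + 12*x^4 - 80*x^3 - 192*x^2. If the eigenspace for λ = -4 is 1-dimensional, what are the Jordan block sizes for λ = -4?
Block sizes for λ = -4: [3]

Step 1 — from the characteristic polynomial, algebraic multiplicity of λ = -4 is 3. From dim ker(T − (-4)·I) = 1, there are exactly 1 Jordan blocks for λ = -4.
Step 2 — from the minimal polynomial, the factor (x + 4)^3 tells us the largest block for λ = -4 has size 3.
Step 3 — with total size 3, 1 blocks, and largest block 3, the block sizes (in nonincreasing order) are [3].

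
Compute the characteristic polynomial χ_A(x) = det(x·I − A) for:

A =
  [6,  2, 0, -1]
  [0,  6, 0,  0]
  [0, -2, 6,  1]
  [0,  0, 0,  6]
x^4 - 24*x^3 + 216*x^2 - 864*x + 1296

Expanding det(x·I − A) (e.g. by cofactor expansion or by noting that A is similar to its Jordan form J, which has the same characteristic polynomial as A) gives
  χ_A(x) = x^4 - 24*x^3 + 216*x^2 - 864*x + 1296
which factors as (x - 6)^4. The eigenvalues (with algebraic multiplicities) are λ = 6 with multiplicity 4.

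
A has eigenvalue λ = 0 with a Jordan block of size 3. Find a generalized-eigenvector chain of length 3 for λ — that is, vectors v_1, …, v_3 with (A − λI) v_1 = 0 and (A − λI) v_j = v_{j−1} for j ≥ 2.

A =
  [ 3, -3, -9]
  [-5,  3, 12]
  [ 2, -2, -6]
A Jordan chain for λ = 0 of length 3:
v_1 = (6, -6, 4)ᵀ
v_2 = (3, -5, 2)ᵀ
v_3 = (1, 0, 0)ᵀ

Let N = A − (0)·I. We want v_3 with N^3 v_3 = 0 but N^2 v_3 ≠ 0; then v_{j-1} := N · v_j for j = 3, …, 2.

Pick v_3 = (1, 0, 0)ᵀ.
Then v_2 = N · v_3 = (3, -5, 2)ᵀ.
Then v_1 = N · v_2 = (6, -6, 4)ᵀ.

Sanity check: (A − (0)·I) v_1 = (0, 0, 0)ᵀ = 0. ✓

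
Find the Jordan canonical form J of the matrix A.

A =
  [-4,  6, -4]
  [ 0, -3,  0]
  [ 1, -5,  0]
J_1(-3) ⊕ J_2(-2)

The characteristic polynomial is
  det(x·I − A) = x^3 + 7*x^2 + 16*x + 12 = (x + 2)^2*(x + 3)

Eigenvalues and multiplicities (the geometric multiplicity of λ is n − rank(A − λI), which equals the number of Jordan blocks for λ):
  λ = -3: algebraic multiplicity = 1, geometric multiplicity = 1
  λ = -2: algebraic multiplicity = 2, geometric multiplicity = 1

Determining the block sizes for each eigenvalue:
  λ = -3: one block (gm = 1), so the single block has size am = 1 → block sizes [1]
  λ = -2: one block (gm = 1), so the single block has size am = 2 → block sizes [2]

Assembling the blocks gives a Jordan form
J =
  [-3,  0,  0]
  [ 0, -2,  1]
  [ 0,  0, -2]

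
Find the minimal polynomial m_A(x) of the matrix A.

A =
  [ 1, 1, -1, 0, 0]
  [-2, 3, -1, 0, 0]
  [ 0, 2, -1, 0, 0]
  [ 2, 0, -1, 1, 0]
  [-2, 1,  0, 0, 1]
x^3 - 3*x^2 + 3*x - 1

The characteristic polynomial is χ_A(x) = (x - 1)^5, so the eigenvalues are known. The minimal polynomial is
  m_A(x) = Π_λ (x − λ)^{k_λ}
where k_λ is the size of the *largest* Jordan block for λ (equivalently, the smallest k with (A − λI)^k v = 0 for every generalised eigenvector v of λ).

  λ = 1: largest Jordan block has size 3, contributing (x − 1)^3

So m_A(x) = (x - 1)^3 = x^3 - 3*x^2 + 3*x - 1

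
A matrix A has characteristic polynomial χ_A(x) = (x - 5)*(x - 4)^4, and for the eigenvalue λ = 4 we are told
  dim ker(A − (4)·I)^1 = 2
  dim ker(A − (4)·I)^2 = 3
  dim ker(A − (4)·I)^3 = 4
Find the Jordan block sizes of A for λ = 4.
Block sizes for λ = 4: [3, 1]

From the dimensions of kernels of powers, the number of Jordan blocks of size at least j is d_j − d_{j−1} where d_j = dim ker(N^j) (with d_0 = 0). Computing the differences gives [2, 1, 1].
The number of blocks of size exactly k is (#blocks of size ≥ k) − (#blocks of size ≥ k + 1), so the partition is: 1 block(s) of size 1, 1 block(s) of size 3.
In nonincreasing order the block sizes are [3, 1].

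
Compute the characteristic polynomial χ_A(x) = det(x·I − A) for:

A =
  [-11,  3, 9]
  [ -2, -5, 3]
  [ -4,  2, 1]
x^3 + 15*x^2 + 75*x + 125

Expanding det(x·I − A) (e.g. by cofactor expansion or by noting that A is similar to its Jordan form J, which has the same characteristic polynomial as A) gives
  χ_A(x) = x^3 + 15*x^2 + 75*x + 125
which factors as (x + 5)^3. The eigenvalues (with algebraic multiplicities) are λ = -5 with multiplicity 3.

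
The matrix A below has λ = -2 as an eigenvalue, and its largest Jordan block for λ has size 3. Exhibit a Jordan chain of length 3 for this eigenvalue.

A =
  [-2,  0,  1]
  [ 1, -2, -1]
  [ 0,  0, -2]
A Jordan chain for λ = -2 of length 3:
v_1 = (0, 1, 0)ᵀ
v_2 = (1, -1, 0)ᵀ
v_3 = (0, 0, 1)ᵀ

Let N = A − (-2)·I. We want v_3 with N^3 v_3 = 0 but N^2 v_3 ≠ 0; then v_{j-1} := N · v_j for j = 3, …, 2.

Pick v_3 = (0, 0, 1)ᵀ.
Then v_2 = N · v_3 = (1, -1, 0)ᵀ.
Then v_1 = N · v_2 = (0, 1, 0)ᵀ.

Sanity check: (A − (-2)·I) v_1 = (0, 0, 0)ᵀ = 0. ✓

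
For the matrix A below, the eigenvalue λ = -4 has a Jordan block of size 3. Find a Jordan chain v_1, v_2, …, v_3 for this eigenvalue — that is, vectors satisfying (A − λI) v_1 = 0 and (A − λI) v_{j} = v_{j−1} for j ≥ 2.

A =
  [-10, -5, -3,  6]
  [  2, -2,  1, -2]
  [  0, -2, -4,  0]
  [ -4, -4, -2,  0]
A Jordan chain for λ = -4 of length 3:
v_1 = (2, 0, -4, 0)ᵀ
v_2 = (-6, 2, 0, -4)ᵀ
v_3 = (1, 0, 0, 0)ᵀ

Let N = A − (-4)·I. We want v_3 with N^3 v_3 = 0 but N^2 v_3 ≠ 0; then v_{j-1} := N · v_j for j = 3, …, 2.

Pick v_3 = (1, 0, 0, 0)ᵀ.
Then v_2 = N · v_3 = (-6, 2, 0, -4)ᵀ.
Then v_1 = N · v_2 = (2, 0, -4, 0)ᵀ.

Sanity check: (A − (-4)·I) v_1 = (0, 0, 0, 0)ᵀ = 0. ✓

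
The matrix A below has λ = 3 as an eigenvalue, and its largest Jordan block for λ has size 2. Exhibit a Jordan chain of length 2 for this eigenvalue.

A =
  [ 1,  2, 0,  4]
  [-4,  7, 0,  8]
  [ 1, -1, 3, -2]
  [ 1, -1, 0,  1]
A Jordan chain for λ = 3 of length 2:
v_1 = (-2, -4, 1, 1)ᵀ
v_2 = (1, 0, 0, 0)ᵀ

Let N = A − (3)·I. We want v_2 with N^2 v_2 = 0 but N^1 v_2 ≠ 0; then v_{j-1} := N · v_j for j = 2, …, 2.

Pick v_2 = (1, 0, 0, 0)ᵀ.
Then v_1 = N · v_2 = (-2, -4, 1, 1)ᵀ.

Sanity check: (A − (3)·I) v_1 = (0, 0, 0, 0)ᵀ = 0. ✓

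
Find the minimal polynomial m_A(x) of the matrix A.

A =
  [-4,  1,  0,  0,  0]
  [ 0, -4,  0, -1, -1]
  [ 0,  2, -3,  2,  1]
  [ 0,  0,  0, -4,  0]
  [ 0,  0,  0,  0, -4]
x^4 + 15*x^3 + 84*x^2 + 208*x + 192

The characteristic polynomial is χ_A(x) = (x + 3)*(x + 4)^4, so the eigenvalues are known. The minimal polynomial is
  m_A(x) = Π_λ (x − λ)^{k_λ}
where k_λ is the size of the *largest* Jordan block for λ (equivalently, the smallest k with (A − λI)^k v = 0 for every generalised eigenvector v of λ).

  λ = -4: largest Jordan block has size 3, contributing (x + 4)^3
  λ = -3: largest Jordan block has size 1, contributing (x + 3)

So m_A(x) = (x + 3)*(x + 4)^3 = x^4 + 15*x^3 + 84*x^2 + 208*x + 192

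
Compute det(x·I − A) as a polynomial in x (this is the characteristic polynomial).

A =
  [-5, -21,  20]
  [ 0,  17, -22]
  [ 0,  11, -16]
x^3 + 4*x^2 - 35*x - 150

Expanding det(x·I − A) (e.g. by cofactor expansion or by noting that A is similar to its Jordan form J, which has the same characteristic polynomial as A) gives
  χ_A(x) = x^3 + 4*x^2 - 35*x - 150
which factors as (x - 6)*(x + 5)^2. The eigenvalues (with algebraic multiplicities) are λ = -5 with multiplicity 2, λ = 6 with multiplicity 1.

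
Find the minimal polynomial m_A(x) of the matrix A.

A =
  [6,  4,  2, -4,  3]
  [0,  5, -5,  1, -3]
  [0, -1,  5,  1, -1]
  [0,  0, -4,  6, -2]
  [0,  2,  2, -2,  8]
x^2 - 12*x + 36

The characteristic polynomial is χ_A(x) = (x - 6)^5, so the eigenvalues are known. The minimal polynomial is
  m_A(x) = Π_λ (x − λ)^{k_λ}
where k_λ is the size of the *largest* Jordan block for λ (equivalently, the smallest k with (A − λI)^k v = 0 for every generalised eigenvector v of λ).

  λ = 6: largest Jordan block has size 2, contributing (x − 6)^2

So m_A(x) = (x - 6)^2 = x^2 - 12*x + 36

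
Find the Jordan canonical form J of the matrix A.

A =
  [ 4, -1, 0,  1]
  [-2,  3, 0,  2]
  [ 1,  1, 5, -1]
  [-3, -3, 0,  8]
J_2(5) ⊕ J_1(5) ⊕ J_1(5)

The characteristic polynomial is
  det(x·I − A) = x^4 - 20*x^3 + 150*x^2 - 500*x + 625 = (x - 5)^4

Eigenvalues and multiplicities (the geometric multiplicity of λ is n − rank(A − λI), which equals the number of Jordan blocks for λ):
  λ = 5: algebraic multiplicity = 4, geometric multiplicity = 3

Determining the block sizes for each eigenvalue:
  λ = 5: 3 blocks summing to 4 forces exactly one block of size 2 and the rest size 1 → block sizes [2, 1, 1]

Assembling the blocks gives a Jordan form
J =
  [5, 1, 0, 0]
  [0, 5, 0, 0]
  [0, 0, 5, 0]
  [0, 0, 0, 5]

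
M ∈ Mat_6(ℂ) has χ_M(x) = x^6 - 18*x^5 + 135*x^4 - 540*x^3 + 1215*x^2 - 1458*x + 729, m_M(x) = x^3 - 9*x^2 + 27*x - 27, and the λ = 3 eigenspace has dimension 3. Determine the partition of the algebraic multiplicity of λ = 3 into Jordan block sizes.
Block sizes for λ = 3: [3, 2, 1]

Step 1 — from the characteristic polynomial, algebraic multiplicity of λ = 3 is 6. From dim ker(M − (3)·I) = 3, there are exactly 3 Jordan blocks for λ = 3.
Step 2 — from the minimal polynomial, the factor (x − 3)^3 tells us the largest block for λ = 3 has size 3.
Step 3 — with total size 6, 3 blocks, and largest block 3, the block sizes (in nonincreasing order) are [3, 2, 1].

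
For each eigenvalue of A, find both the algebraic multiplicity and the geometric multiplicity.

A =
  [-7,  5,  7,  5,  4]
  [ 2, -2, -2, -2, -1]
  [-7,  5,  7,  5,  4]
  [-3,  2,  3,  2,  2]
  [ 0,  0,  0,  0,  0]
λ = 0: alg = 5, geom = 2

Step 1 — factor the characteristic polynomial to read off the algebraic multiplicities:
  χ_A(x) = x^5

Step 2 — compute geometric multiplicities via the rank-nullity identity g(λ) = n − rank(A − λI):
  rank(A − (0)·I) = 3, so dim ker(A − (0)·I) = n − 3 = 2

Summary:
  λ = 0: algebraic multiplicity = 5, geometric multiplicity = 2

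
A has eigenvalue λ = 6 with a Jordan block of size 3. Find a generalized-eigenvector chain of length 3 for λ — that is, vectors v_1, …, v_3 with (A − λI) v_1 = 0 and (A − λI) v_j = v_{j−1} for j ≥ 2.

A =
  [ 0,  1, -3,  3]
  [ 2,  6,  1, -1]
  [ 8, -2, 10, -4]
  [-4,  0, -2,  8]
A Jordan chain for λ = 6 of length 3:
v_1 = (2, 0, -4, 0)ᵀ
v_2 = (-6, 2, 8, -4)ᵀ
v_3 = (1, 0, 0, 0)ᵀ

Let N = A − (6)·I. We want v_3 with N^3 v_3 = 0 but N^2 v_3 ≠ 0; then v_{j-1} := N · v_j for j = 3, …, 2.

Pick v_3 = (1, 0, 0, 0)ᵀ.
Then v_2 = N · v_3 = (-6, 2, 8, -4)ᵀ.
Then v_1 = N · v_2 = (2, 0, -4, 0)ᵀ.

Sanity check: (A − (6)·I) v_1 = (0, 0, 0, 0)ᵀ = 0. ✓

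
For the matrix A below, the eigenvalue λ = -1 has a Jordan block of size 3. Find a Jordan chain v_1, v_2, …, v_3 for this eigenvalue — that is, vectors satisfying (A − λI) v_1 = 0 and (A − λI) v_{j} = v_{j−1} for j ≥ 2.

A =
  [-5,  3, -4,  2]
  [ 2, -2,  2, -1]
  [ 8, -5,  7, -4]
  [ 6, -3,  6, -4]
A Jordan chain for λ = -1 of length 3:
v_1 = (2, 0, -2, 0)ᵀ
v_2 = (-4, 2, 8, 6)ᵀ
v_3 = (1, 0, 0, 0)ᵀ

Let N = A − (-1)·I. We want v_3 with N^3 v_3 = 0 but N^2 v_3 ≠ 0; then v_{j-1} := N · v_j for j = 3, …, 2.

Pick v_3 = (1, 0, 0, 0)ᵀ.
Then v_2 = N · v_3 = (-4, 2, 8, 6)ᵀ.
Then v_1 = N · v_2 = (2, 0, -2, 0)ᵀ.

Sanity check: (A − (-1)·I) v_1 = (0, 0, 0, 0)ᵀ = 0. ✓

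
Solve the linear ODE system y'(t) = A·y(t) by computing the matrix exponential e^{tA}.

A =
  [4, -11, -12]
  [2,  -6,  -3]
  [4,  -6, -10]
e^{tA} =
  [-3*t^2*exp(-4*t) + 8*t*exp(-4*t) + exp(-4*t), 3*t^2*exp(-4*t) - 11*t*exp(-4*t), 9*t^2*exp(-4*t)/2 - 12*t*exp(-4*t)]
  [2*t*exp(-4*t), -2*t*exp(-4*t) + exp(-4*t), -3*t*exp(-4*t)]
  [-2*t^2*exp(-4*t) + 4*t*exp(-4*t), 2*t^2*exp(-4*t) - 6*t*exp(-4*t), 3*t^2*exp(-4*t) - 6*t*exp(-4*t) + exp(-4*t)]

Strategy: write A = P · J · P⁻¹ where J is a Jordan canonical form, so e^{tA} = P · e^{tJ} · P⁻¹, and e^{tJ} can be computed block-by-block.

A has Jordan form
J =
  [-4,  1,  0]
  [ 0, -4,  1]
  [ 0,  0, -4]
(up to reordering of blocks).

Per-block formulas:
  For a 3×3 Jordan block J_3(-4): exp(t · J_3(-4)) = e^(-4t)·(I + t·N + (t^2/2)·N^2), where N is the 3×3 nilpotent shift.

After assembling e^{tJ} and conjugating by P, we get:

e^{tA} =
  [-3*t^2*exp(-4*t) + 8*t*exp(-4*t) + exp(-4*t), 3*t^2*exp(-4*t) - 11*t*exp(-4*t), 9*t^2*exp(-4*t)/2 - 12*t*exp(-4*t)]
  [2*t*exp(-4*t), -2*t*exp(-4*t) + exp(-4*t), -3*t*exp(-4*t)]
  [-2*t^2*exp(-4*t) + 4*t*exp(-4*t), 2*t^2*exp(-4*t) - 6*t*exp(-4*t), 3*t^2*exp(-4*t) - 6*t*exp(-4*t) + exp(-4*t)]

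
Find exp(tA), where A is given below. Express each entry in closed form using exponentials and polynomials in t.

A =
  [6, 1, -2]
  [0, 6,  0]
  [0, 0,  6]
e^{tA} =
  [exp(6*t), t*exp(6*t), -2*t*exp(6*t)]
  [0, exp(6*t), 0]
  [0, 0, exp(6*t)]

Strategy: write A = P · J · P⁻¹ where J is a Jordan canonical form, so e^{tA} = P · e^{tJ} · P⁻¹, and e^{tJ} can be computed block-by-block.

A has Jordan form
J =
  [6, 1, 0]
  [0, 6, 0]
  [0, 0, 6]
(up to reordering of blocks).

Per-block formulas:
  For a 2×2 Jordan block J_2(6): exp(t · J_2(6)) = e^(6t)·(I + t·N), where N is the 2×2 nilpotent shift.
  For a 1×1 block at λ = 6: exp(t · [6]) = [e^(6t)].

After assembling e^{tJ} and conjugating by P, we get:

e^{tA} =
  [exp(6*t), t*exp(6*t), -2*t*exp(6*t)]
  [0, exp(6*t), 0]
  [0, 0, exp(6*t)]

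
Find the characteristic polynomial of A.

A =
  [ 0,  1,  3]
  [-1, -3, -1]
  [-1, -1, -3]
x^3 + 6*x^2 + 12*x + 8

Expanding det(x·I − A) (e.g. by cofactor expansion or by noting that A is similar to its Jordan form J, which has the same characteristic polynomial as A) gives
  χ_A(x) = x^3 + 6*x^2 + 12*x + 8
which factors as (x + 2)^3. The eigenvalues (with algebraic multiplicities) are λ = -2 with multiplicity 3.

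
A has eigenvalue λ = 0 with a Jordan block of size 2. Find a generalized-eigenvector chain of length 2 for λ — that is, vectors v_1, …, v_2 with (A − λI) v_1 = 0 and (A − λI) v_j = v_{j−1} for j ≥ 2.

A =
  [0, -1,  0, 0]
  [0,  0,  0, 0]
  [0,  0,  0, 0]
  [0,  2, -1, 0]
A Jordan chain for λ = 0 of length 2:
v_1 = (-1, 0, 0, 2)ᵀ
v_2 = (0, 1, 0, 0)ᵀ

Let N = A − (0)·I. We want v_2 with N^2 v_2 = 0 but N^1 v_2 ≠ 0; then v_{j-1} := N · v_j for j = 2, …, 2.

Pick v_2 = (0, 1, 0, 0)ᵀ.
Then v_1 = N · v_2 = (-1, 0, 0, 2)ᵀ.

Sanity check: (A − (0)·I) v_1 = (0, 0, 0, 0)ᵀ = 0. ✓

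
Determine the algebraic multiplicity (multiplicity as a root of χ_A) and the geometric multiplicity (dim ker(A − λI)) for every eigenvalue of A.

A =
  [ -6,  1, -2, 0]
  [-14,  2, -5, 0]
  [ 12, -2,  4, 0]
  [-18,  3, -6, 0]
λ = 0: alg = 4, geom = 2

Step 1 — factor the characteristic polynomial to read off the algebraic multiplicities:
  χ_A(x) = x^4

Step 2 — compute geometric multiplicities via the rank-nullity identity g(λ) = n − rank(A − λI):
  rank(A − (0)·I) = 2, so dim ker(A − (0)·I) = n − 2 = 2

Summary:
  λ = 0: algebraic multiplicity = 4, geometric multiplicity = 2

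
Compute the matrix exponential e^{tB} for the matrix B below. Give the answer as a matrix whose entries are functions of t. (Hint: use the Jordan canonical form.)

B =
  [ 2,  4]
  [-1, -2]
e^{tB} =
  [2*t + 1, 4*t]
  [-t, 1 - 2*t]

Strategy: write B = P · J · P⁻¹ where J is a Jordan canonical form, so e^{tB} = P · e^{tJ} · P⁻¹, and e^{tJ} can be computed block-by-block.

B has Jordan form
J =
  [0, 1]
  [0, 0]
(up to reordering of blocks).

Per-block formulas:
  For a 2×2 Jordan block J_2(0): exp(t · J_2(0)) = e^(0t)·(I + t·N), where N is the 2×2 nilpotent shift.

After assembling e^{tJ} and conjugating by P, we get:

e^{tB} =
  [2*t + 1, 4*t]
  [-t, 1 - 2*t]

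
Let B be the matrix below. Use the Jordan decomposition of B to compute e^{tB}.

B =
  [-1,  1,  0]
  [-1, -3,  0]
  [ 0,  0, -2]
e^{tB} =
  [t*exp(-2*t) + exp(-2*t), t*exp(-2*t), 0]
  [-t*exp(-2*t), -t*exp(-2*t) + exp(-2*t), 0]
  [0, 0, exp(-2*t)]

Strategy: write B = P · J · P⁻¹ where J is a Jordan canonical form, so e^{tB} = P · e^{tJ} · P⁻¹, and e^{tJ} can be computed block-by-block.

B has Jordan form
J =
  [-2,  1,  0]
  [ 0, -2,  0]
  [ 0,  0, -2]
(up to reordering of blocks).

Per-block formulas:
  For a 2×2 Jordan block J_2(-2): exp(t · J_2(-2)) = e^(-2t)·(I + t·N), where N is the 2×2 nilpotent shift.
  For a 1×1 block at λ = -2: exp(t · [-2]) = [e^(-2t)].

After assembling e^{tJ} and conjugating by P, we get:

e^{tB} =
  [t*exp(-2*t) + exp(-2*t), t*exp(-2*t), 0]
  [-t*exp(-2*t), -t*exp(-2*t) + exp(-2*t), 0]
  [0, 0, exp(-2*t)]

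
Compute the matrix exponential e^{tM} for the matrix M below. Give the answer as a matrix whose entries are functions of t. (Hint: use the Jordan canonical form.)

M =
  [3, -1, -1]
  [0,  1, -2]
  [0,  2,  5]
e^{tM} =
  [exp(3*t), -t*exp(3*t), -t*exp(3*t)]
  [0, -2*t*exp(3*t) + exp(3*t), -2*t*exp(3*t)]
  [0, 2*t*exp(3*t), 2*t*exp(3*t) + exp(3*t)]

Strategy: write M = P · J · P⁻¹ where J is a Jordan canonical form, so e^{tM} = P · e^{tJ} · P⁻¹, and e^{tJ} can be computed block-by-block.

M has Jordan form
J =
  [3, 1, 0]
  [0, 3, 0]
  [0, 0, 3]
(up to reordering of blocks).

Per-block formulas:
  For a 2×2 Jordan block J_2(3): exp(t · J_2(3)) = e^(3t)·(I + t·N), where N is the 2×2 nilpotent shift.
  For a 1×1 block at λ = 3: exp(t · [3]) = [e^(3t)].

After assembling e^{tJ} and conjugating by P, we get:

e^{tM} =
  [exp(3*t), -t*exp(3*t), -t*exp(3*t)]
  [0, -2*t*exp(3*t) + exp(3*t), -2*t*exp(3*t)]
  [0, 2*t*exp(3*t), 2*t*exp(3*t) + exp(3*t)]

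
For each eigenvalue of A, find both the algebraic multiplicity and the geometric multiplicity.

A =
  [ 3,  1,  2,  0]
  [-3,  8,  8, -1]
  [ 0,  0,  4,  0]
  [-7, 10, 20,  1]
λ = 4: alg = 4, geom = 2

Step 1 — factor the characteristic polynomial to read off the algebraic multiplicities:
  χ_A(x) = (x - 4)^4

Step 2 — compute geometric multiplicities via the rank-nullity identity g(λ) = n − rank(A − λI):
  rank(A − (4)·I) = 2, so dim ker(A − (4)·I) = n − 2 = 2

Summary:
  λ = 4: algebraic multiplicity = 4, geometric multiplicity = 2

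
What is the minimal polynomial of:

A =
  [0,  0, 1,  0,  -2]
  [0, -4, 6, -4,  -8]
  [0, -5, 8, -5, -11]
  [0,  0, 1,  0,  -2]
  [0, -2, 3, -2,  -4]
x^3

The characteristic polynomial is χ_A(x) = x^5, so the eigenvalues are known. The minimal polynomial is
  m_A(x) = Π_λ (x − λ)^{k_λ}
where k_λ is the size of the *largest* Jordan block for λ (equivalently, the smallest k with (A − λI)^k v = 0 for every generalised eigenvector v of λ).

  λ = 0: largest Jordan block has size 3, contributing (x − 0)^3

So m_A(x) = x^3 = x^3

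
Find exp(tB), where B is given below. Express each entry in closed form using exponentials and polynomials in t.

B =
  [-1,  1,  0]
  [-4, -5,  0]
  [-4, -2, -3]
e^{tB} =
  [2*t*exp(-3*t) + exp(-3*t), t*exp(-3*t), 0]
  [-4*t*exp(-3*t), -2*t*exp(-3*t) + exp(-3*t), 0]
  [-4*t*exp(-3*t), -2*t*exp(-3*t), exp(-3*t)]

Strategy: write B = P · J · P⁻¹ where J is a Jordan canonical form, so e^{tB} = P · e^{tJ} · P⁻¹, and e^{tJ} can be computed block-by-block.

B has Jordan form
J =
  [-3,  1,  0]
  [ 0, -3,  0]
  [ 0,  0, -3]
(up to reordering of blocks).

Per-block formulas:
  For a 2×2 Jordan block J_2(-3): exp(t · J_2(-3)) = e^(-3t)·(I + t·N), where N is the 2×2 nilpotent shift.
  For a 1×1 block at λ = -3: exp(t · [-3]) = [e^(-3t)].

After assembling e^{tJ} and conjugating by P, we get:

e^{tB} =
  [2*t*exp(-3*t) + exp(-3*t), t*exp(-3*t), 0]
  [-4*t*exp(-3*t), -2*t*exp(-3*t) + exp(-3*t), 0]
  [-4*t*exp(-3*t), -2*t*exp(-3*t), exp(-3*t)]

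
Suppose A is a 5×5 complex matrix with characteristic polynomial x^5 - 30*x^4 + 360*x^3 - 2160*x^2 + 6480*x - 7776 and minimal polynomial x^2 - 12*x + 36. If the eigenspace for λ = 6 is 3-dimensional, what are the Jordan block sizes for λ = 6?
Block sizes for λ = 6: [2, 2, 1]

Step 1 — from the characteristic polynomial, algebraic multiplicity of λ = 6 is 5. From dim ker(A − (6)·I) = 3, there are exactly 3 Jordan blocks for λ = 6.
Step 2 — from the minimal polynomial, the factor (x − 6)^2 tells us the largest block for λ = 6 has size 2.
Step 3 — with total size 5, 3 blocks, and largest block 2, the block sizes (in nonincreasing order) are [2, 2, 1].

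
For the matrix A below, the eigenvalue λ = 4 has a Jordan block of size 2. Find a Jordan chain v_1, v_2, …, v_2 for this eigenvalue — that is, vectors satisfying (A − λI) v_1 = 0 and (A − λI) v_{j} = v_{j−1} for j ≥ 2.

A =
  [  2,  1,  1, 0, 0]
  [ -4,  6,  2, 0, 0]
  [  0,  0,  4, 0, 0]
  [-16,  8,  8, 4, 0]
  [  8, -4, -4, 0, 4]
A Jordan chain for λ = 4 of length 2:
v_1 = (-2, -4, 0, -16, 8)ᵀ
v_2 = (1, 0, 0, 0, 0)ᵀ

Let N = A − (4)·I. We want v_2 with N^2 v_2 = 0 but N^1 v_2 ≠ 0; then v_{j-1} := N · v_j for j = 2, …, 2.

Pick v_2 = (1, 0, 0, 0, 0)ᵀ.
Then v_1 = N · v_2 = (-2, -4, 0, -16, 8)ᵀ.

Sanity check: (A − (4)·I) v_1 = (0, 0, 0, 0, 0)ᵀ = 0. ✓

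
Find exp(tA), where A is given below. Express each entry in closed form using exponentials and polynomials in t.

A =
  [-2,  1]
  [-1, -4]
e^{tA} =
  [t*exp(-3*t) + exp(-3*t), t*exp(-3*t)]
  [-t*exp(-3*t), -t*exp(-3*t) + exp(-3*t)]

Strategy: write A = P · J · P⁻¹ where J is a Jordan canonical form, so e^{tA} = P · e^{tJ} · P⁻¹, and e^{tJ} can be computed block-by-block.

A has Jordan form
J =
  [-3,  1]
  [ 0, -3]
(up to reordering of blocks).

Per-block formulas:
  For a 2×2 Jordan block J_2(-3): exp(t · J_2(-3)) = e^(-3t)·(I + t·N), where N is the 2×2 nilpotent shift.

After assembling e^{tJ} and conjugating by P, we get:

e^{tA} =
  [t*exp(-3*t) + exp(-3*t), t*exp(-3*t)]
  [-t*exp(-3*t), -t*exp(-3*t) + exp(-3*t)]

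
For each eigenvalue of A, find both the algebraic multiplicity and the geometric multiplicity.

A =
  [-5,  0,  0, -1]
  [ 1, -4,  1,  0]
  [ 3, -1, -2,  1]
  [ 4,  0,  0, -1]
λ = -3: alg = 4, geom = 2

Step 1 — factor the characteristic polynomial to read off the algebraic multiplicities:
  χ_A(x) = (x + 3)^4

Step 2 — compute geometric multiplicities via the rank-nullity identity g(λ) = n − rank(A − λI):
  rank(A − (-3)·I) = 2, so dim ker(A − (-3)·I) = n − 2 = 2

Summary:
  λ = -3: algebraic multiplicity = 4, geometric multiplicity = 2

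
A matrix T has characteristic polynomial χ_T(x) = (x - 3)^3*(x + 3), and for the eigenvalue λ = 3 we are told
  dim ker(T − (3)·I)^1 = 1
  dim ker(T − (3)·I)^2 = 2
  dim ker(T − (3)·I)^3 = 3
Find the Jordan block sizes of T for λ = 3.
Block sizes for λ = 3: [3]

From the dimensions of kernels of powers, the number of Jordan blocks of size at least j is d_j − d_{j−1} where d_j = dim ker(N^j) (with d_0 = 0). Computing the differences gives [1, 1, 1].
The number of blocks of size exactly k is (#blocks of size ≥ k) − (#blocks of size ≥ k + 1), so the partition is: 1 block(s) of size 3.
In nonincreasing order the block sizes are [3].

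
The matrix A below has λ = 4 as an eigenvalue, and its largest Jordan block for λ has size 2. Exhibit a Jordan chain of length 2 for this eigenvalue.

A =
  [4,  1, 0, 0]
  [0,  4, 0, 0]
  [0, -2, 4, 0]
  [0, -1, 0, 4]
A Jordan chain for λ = 4 of length 2:
v_1 = (1, 0, -2, -1)ᵀ
v_2 = (0, 1, 0, 0)ᵀ

Let N = A − (4)·I. We want v_2 with N^2 v_2 = 0 but N^1 v_2 ≠ 0; then v_{j-1} := N · v_j for j = 2, …, 2.

Pick v_2 = (0, 1, 0, 0)ᵀ.
Then v_1 = N · v_2 = (1, 0, -2, -1)ᵀ.

Sanity check: (A − (4)·I) v_1 = (0, 0, 0, 0)ᵀ = 0. ✓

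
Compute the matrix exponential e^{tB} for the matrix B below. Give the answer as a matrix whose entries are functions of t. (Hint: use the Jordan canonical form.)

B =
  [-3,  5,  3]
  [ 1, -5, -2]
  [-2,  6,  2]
e^{tB} =
  [-t*exp(-2*t) + exp(-2*t), -t^2*exp(-2*t) + 5*t*exp(-2*t), -t^2*exp(-2*t)/2 + 3*t*exp(-2*t)]
  [t*exp(-2*t), t^2*exp(-2*t) - 3*t*exp(-2*t) + exp(-2*t), t^2*exp(-2*t)/2 - 2*t*exp(-2*t)]
  [-2*t*exp(-2*t), -2*t^2*exp(-2*t) + 6*t*exp(-2*t), -t^2*exp(-2*t) + 4*t*exp(-2*t) + exp(-2*t)]

Strategy: write B = P · J · P⁻¹ where J is a Jordan canonical form, so e^{tB} = P · e^{tJ} · P⁻¹, and e^{tJ} can be computed block-by-block.

B has Jordan form
J =
  [-2,  1,  0]
  [ 0, -2,  1]
  [ 0,  0, -2]
(up to reordering of blocks).

Per-block formulas:
  For a 3×3 Jordan block J_3(-2): exp(t · J_3(-2)) = e^(-2t)·(I + t·N + (t^2/2)·N^2), where N is the 3×3 nilpotent shift.

After assembling e^{tJ} and conjugating by P, we get:

e^{tB} =
  [-t*exp(-2*t) + exp(-2*t), -t^2*exp(-2*t) + 5*t*exp(-2*t), -t^2*exp(-2*t)/2 + 3*t*exp(-2*t)]
  [t*exp(-2*t), t^2*exp(-2*t) - 3*t*exp(-2*t) + exp(-2*t), t^2*exp(-2*t)/2 - 2*t*exp(-2*t)]
  [-2*t*exp(-2*t), -2*t^2*exp(-2*t) + 6*t*exp(-2*t), -t^2*exp(-2*t) + 4*t*exp(-2*t) + exp(-2*t)]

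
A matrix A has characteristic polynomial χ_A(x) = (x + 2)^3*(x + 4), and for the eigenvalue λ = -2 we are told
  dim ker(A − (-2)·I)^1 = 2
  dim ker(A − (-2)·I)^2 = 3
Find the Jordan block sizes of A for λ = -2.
Block sizes for λ = -2: [2, 1]

From the dimensions of kernels of powers, the number of Jordan blocks of size at least j is d_j − d_{j−1} where d_j = dim ker(N^j) (with d_0 = 0). Computing the differences gives [2, 1].
The number of blocks of size exactly k is (#blocks of size ≥ k) − (#blocks of size ≥ k + 1), so the partition is: 1 block(s) of size 1, 1 block(s) of size 2.
In nonincreasing order the block sizes are [2, 1].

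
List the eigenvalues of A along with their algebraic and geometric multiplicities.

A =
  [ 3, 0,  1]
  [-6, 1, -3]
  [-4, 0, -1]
λ = 1: alg = 3, geom = 2

Step 1 — factor the characteristic polynomial to read off the algebraic multiplicities:
  χ_A(x) = (x - 1)^3

Step 2 — compute geometric multiplicities via the rank-nullity identity g(λ) = n − rank(A − λI):
  rank(A − (1)·I) = 1, so dim ker(A − (1)·I) = n − 1 = 2

Summary:
  λ = 1: algebraic multiplicity = 3, geometric multiplicity = 2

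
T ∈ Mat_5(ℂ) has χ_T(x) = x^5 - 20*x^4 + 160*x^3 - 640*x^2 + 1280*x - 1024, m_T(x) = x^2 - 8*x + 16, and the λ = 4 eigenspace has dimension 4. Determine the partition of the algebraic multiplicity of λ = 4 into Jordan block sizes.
Block sizes for λ = 4: [2, 1, 1, 1]

Step 1 — from the characteristic polynomial, algebraic multiplicity of λ = 4 is 5. From dim ker(T − (4)·I) = 4, there are exactly 4 Jordan blocks for λ = 4.
Step 2 — from the minimal polynomial, the factor (x − 4)^2 tells us the largest block for λ = 4 has size 2.
Step 3 — with total size 5, 4 blocks, and largest block 2, the block sizes (in nonincreasing order) are [2, 1, 1, 1].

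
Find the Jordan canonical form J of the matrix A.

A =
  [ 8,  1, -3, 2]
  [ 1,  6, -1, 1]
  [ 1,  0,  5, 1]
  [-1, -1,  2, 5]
J_2(6) ⊕ J_2(6)

The characteristic polynomial is
  det(x·I − A) = x^4 - 24*x^3 + 216*x^2 - 864*x + 1296 = (x - 6)^4

Eigenvalues and multiplicities (the geometric multiplicity of λ is n − rank(A − λI), which equals the number of Jordan blocks for λ):
  λ = 6: algebraic multiplicity = 4, geometric multiplicity = 2

Determining the block sizes for each eigenvalue:
  λ = 6: with am = 4 and gm = 2, the partition is not yet determined (e.g. several partitions of 4 into 2 parts exist). Let N = A − (6)·I. Computing rank(N^1) = 2, rank(N^2) = 0; the number of blocks of size ≥ j is rank(N^{j−1}) − rank(N^j), giving [2, 2]. So we have 2 block(s) of size 2 → block sizes [2, 2]

Assembling the blocks gives a Jordan form
J =
  [6, 1, 0, 0]
  [0, 6, 0, 0]
  [0, 0, 6, 1]
  [0, 0, 0, 6]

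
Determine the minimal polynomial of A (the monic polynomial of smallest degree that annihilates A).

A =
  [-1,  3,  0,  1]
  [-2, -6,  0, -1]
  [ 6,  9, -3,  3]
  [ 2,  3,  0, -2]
x^2 + 6*x + 9

The characteristic polynomial is χ_A(x) = (x + 3)^4, so the eigenvalues are known. The minimal polynomial is
  m_A(x) = Π_λ (x − λ)^{k_λ}
where k_λ is the size of the *largest* Jordan block for λ (equivalently, the smallest k with (A − λI)^k v = 0 for every generalised eigenvector v of λ).

  λ = -3: largest Jordan block has size 2, contributing (x + 3)^2

So m_A(x) = (x + 3)^2 = x^2 + 6*x + 9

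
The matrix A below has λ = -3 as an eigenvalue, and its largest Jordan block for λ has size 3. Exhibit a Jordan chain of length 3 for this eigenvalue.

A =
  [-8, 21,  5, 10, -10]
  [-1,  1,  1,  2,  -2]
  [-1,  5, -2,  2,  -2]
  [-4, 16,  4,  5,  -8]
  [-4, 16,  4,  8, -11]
A Jordan chain for λ = -3 of length 3:
v_1 = (-1, 0, -1, 0, 0)ᵀ
v_2 = (-5, -1, -1, -4, -4)ᵀ
v_3 = (1, 0, 0, 0, 0)ᵀ

Let N = A − (-3)·I. We want v_3 with N^3 v_3 = 0 but N^2 v_3 ≠ 0; then v_{j-1} := N · v_j for j = 3, …, 2.

Pick v_3 = (1, 0, 0, 0, 0)ᵀ.
Then v_2 = N · v_3 = (-5, -1, -1, -4, -4)ᵀ.
Then v_1 = N · v_2 = (-1, 0, -1, 0, 0)ᵀ.

Sanity check: (A − (-3)·I) v_1 = (0, 0, 0, 0, 0)ᵀ = 0. ✓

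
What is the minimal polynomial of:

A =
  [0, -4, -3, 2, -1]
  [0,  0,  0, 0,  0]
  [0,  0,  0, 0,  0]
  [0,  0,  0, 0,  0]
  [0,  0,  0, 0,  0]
x^2

The characteristic polynomial is χ_A(x) = x^5, so the eigenvalues are known. The minimal polynomial is
  m_A(x) = Π_λ (x − λ)^{k_λ}
where k_λ is the size of the *largest* Jordan block for λ (equivalently, the smallest k with (A − λI)^k v = 0 for every generalised eigenvector v of λ).

  λ = 0: largest Jordan block has size 2, contributing (x − 0)^2

So m_A(x) = x^2 = x^2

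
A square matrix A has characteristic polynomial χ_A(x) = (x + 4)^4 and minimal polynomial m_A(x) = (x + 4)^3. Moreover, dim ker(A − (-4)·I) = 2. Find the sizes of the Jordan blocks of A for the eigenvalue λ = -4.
Block sizes for λ = -4: [3, 1]

Step 1 — from the characteristic polynomial, algebraic multiplicity of λ = -4 is 4. From dim ker(A − (-4)·I) = 2, there are exactly 2 Jordan blocks for λ = -4.
Step 2 — from the minimal polynomial, the factor (x + 4)^3 tells us the largest block for λ = -4 has size 3.
Step 3 — with total size 4, 2 blocks, and largest block 3, the block sizes (in nonincreasing order) are [3, 1].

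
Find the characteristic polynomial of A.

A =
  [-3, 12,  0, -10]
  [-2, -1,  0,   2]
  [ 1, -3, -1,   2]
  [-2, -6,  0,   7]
x^4 - 2*x^3 - 12*x^2 - 14*x - 5

Expanding det(x·I − A) (e.g. by cofactor expansion or by noting that A is similar to its Jordan form J, which has the same characteristic polynomial as A) gives
  χ_A(x) = x^4 - 2*x^3 - 12*x^2 - 14*x - 5
which factors as (x - 5)*(x + 1)^3. The eigenvalues (with algebraic multiplicities) are λ = -1 with multiplicity 3, λ = 5 with multiplicity 1.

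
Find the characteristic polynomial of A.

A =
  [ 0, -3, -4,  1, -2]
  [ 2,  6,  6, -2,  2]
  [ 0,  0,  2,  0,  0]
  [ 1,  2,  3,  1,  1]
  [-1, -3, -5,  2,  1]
x^5 - 10*x^4 + 40*x^3 - 80*x^2 + 80*x - 32

Expanding det(x·I − A) (e.g. by cofactor expansion or by noting that A is similar to its Jordan form J, which has the same characteristic polynomial as A) gives
  χ_A(x) = x^5 - 10*x^4 + 40*x^3 - 80*x^2 + 80*x - 32
which factors as (x - 2)^5. The eigenvalues (with algebraic multiplicities) are λ = 2 with multiplicity 5.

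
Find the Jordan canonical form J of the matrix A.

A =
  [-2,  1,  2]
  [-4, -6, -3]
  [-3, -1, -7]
J_3(-5)

The characteristic polynomial is
  det(x·I − A) = x^3 + 15*x^2 + 75*x + 125 = (x + 5)^3

Eigenvalues and multiplicities (the geometric multiplicity of λ is n − rank(A − λI), which equals the number of Jordan blocks for λ):
  λ = -5: algebraic multiplicity = 3, geometric multiplicity = 1

Determining the block sizes for each eigenvalue:
  λ = -5: one block (gm = 1), so the single block has size am = 3 → block sizes [3]

Assembling the blocks gives a Jordan form
J =
  [-5,  1,  0]
  [ 0, -5,  1]
  [ 0,  0, -5]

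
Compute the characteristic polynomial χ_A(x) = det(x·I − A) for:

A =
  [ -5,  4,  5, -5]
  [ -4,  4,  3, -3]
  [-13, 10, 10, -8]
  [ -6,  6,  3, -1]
x^4 - 8*x^3 + 24*x^2 - 32*x + 16

Expanding det(x·I − A) (e.g. by cofactor expansion or by noting that A is similar to its Jordan form J, which has the same characteristic polynomial as A) gives
  χ_A(x) = x^4 - 8*x^3 + 24*x^2 - 32*x + 16
which factors as (x - 2)^4. The eigenvalues (with algebraic multiplicities) are λ = 2 with multiplicity 4.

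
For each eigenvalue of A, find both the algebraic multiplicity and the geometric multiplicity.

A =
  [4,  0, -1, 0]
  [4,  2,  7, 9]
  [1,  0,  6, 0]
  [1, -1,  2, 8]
λ = 5: alg = 4, geom = 2

Step 1 — factor the characteristic polynomial to read off the algebraic multiplicities:
  χ_A(x) = (x - 5)^4

Step 2 — compute geometric multiplicities via the rank-nullity identity g(λ) = n − rank(A − λI):
  rank(A − (5)·I) = 2, so dim ker(A − (5)·I) = n − 2 = 2

Summary:
  λ = 5: algebraic multiplicity = 4, geometric multiplicity = 2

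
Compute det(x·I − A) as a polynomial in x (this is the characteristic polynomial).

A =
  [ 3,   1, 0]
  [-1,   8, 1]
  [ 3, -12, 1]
x^3 - 12*x^2 + 48*x - 64

Expanding det(x·I − A) (e.g. by cofactor expansion or by noting that A is similar to its Jordan form J, which has the same characteristic polynomial as A) gives
  χ_A(x) = x^3 - 12*x^2 + 48*x - 64
which factors as (x - 4)^3. The eigenvalues (with algebraic multiplicities) are λ = 4 with multiplicity 3.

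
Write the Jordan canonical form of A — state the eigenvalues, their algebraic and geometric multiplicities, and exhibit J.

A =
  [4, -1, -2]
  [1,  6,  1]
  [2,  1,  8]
J_3(6)

The characteristic polynomial is
  det(x·I − A) = x^3 - 18*x^2 + 108*x - 216 = (x - 6)^3

Eigenvalues and multiplicities (the geometric multiplicity of λ is n − rank(A − λI), which equals the number of Jordan blocks for λ):
  λ = 6: algebraic multiplicity = 3, geometric multiplicity = 1

Determining the block sizes for each eigenvalue:
  λ = 6: one block (gm = 1), so the single block has size am = 3 → block sizes [3]

Assembling the blocks gives a Jordan form
J =
  [6, 1, 0]
  [0, 6, 1]
  [0, 0, 6]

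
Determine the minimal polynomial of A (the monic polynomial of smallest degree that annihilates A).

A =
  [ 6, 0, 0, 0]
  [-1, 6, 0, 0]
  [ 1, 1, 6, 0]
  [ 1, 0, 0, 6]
x^3 - 18*x^2 + 108*x - 216

The characteristic polynomial is χ_A(x) = (x - 6)^4, so the eigenvalues are known. The minimal polynomial is
  m_A(x) = Π_λ (x − λ)^{k_λ}
where k_λ is the size of the *largest* Jordan block for λ (equivalently, the smallest k with (A − λI)^k v = 0 for every generalised eigenvector v of λ).

  λ = 6: largest Jordan block has size 3, contributing (x − 6)^3

So m_A(x) = (x - 6)^3 = x^3 - 18*x^2 + 108*x - 216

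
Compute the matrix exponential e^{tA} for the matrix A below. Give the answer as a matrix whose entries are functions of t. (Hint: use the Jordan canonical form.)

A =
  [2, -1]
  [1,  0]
e^{tA} =
  [t*exp(t) + exp(t), -t*exp(t)]
  [t*exp(t), -t*exp(t) + exp(t)]

Strategy: write A = P · J · P⁻¹ where J is a Jordan canonical form, so e^{tA} = P · e^{tJ} · P⁻¹, and e^{tJ} can be computed block-by-block.

A has Jordan form
J =
  [1, 1]
  [0, 1]
(up to reordering of blocks).

Per-block formulas:
  For a 2×2 Jordan block J_2(1): exp(t · J_2(1)) = e^(1t)·(I + t·N), where N is the 2×2 nilpotent shift.

After assembling e^{tJ} and conjugating by P, we get:

e^{tA} =
  [t*exp(t) + exp(t), -t*exp(t)]
  [t*exp(t), -t*exp(t) + exp(t)]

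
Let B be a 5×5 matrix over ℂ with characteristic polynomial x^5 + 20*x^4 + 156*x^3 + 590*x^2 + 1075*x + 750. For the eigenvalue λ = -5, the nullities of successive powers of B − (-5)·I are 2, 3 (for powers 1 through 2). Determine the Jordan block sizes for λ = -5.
Block sizes for λ = -5: [2, 1]

From the dimensions of kernels of powers, the number of Jordan blocks of size at least j is d_j − d_{j−1} where d_j = dim ker(N^j) (with d_0 = 0). Computing the differences gives [2, 1].
The number of blocks of size exactly k is (#blocks of size ≥ k) − (#blocks of size ≥ k + 1), so the partition is: 1 block(s) of size 1, 1 block(s) of size 2.
In nonincreasing order the block sizes are [2, 1].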